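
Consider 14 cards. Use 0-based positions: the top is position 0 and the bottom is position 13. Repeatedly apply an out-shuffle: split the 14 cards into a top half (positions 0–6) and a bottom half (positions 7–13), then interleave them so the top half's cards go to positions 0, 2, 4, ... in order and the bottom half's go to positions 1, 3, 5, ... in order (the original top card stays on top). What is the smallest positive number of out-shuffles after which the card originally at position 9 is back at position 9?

12

Follow position 9 under repeated out-shuffles:
9 → 5 → 10 → 7 → 1 → 2 → 4 → 8 → 3 → 6 → 12 → 11 → 9
It first returns after 12 out-shuffles.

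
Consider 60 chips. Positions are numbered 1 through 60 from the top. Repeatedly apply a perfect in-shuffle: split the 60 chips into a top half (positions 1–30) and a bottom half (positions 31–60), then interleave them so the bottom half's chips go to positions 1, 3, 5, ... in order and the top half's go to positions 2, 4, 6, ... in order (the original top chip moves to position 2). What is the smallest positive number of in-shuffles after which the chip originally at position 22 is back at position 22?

Follow position 22 under repeated in-shuffles:
22 → 44 → 27 → 54 → 47 → 33 → 5 → 10 → ... → 22 (length 60)
It first returns after 60 in-shuffles.

60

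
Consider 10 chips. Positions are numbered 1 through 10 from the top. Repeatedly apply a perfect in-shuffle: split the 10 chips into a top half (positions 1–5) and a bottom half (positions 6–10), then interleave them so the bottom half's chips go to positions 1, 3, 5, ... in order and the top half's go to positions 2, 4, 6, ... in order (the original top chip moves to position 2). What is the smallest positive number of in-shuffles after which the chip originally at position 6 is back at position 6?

10

Follow position 6 under repeated in-shuffles:
6 → 1 → 2 → 4 → 8 → 5 → 10 → 9 → 7 → 3 → 6
It first returns after 10 in-shuffles.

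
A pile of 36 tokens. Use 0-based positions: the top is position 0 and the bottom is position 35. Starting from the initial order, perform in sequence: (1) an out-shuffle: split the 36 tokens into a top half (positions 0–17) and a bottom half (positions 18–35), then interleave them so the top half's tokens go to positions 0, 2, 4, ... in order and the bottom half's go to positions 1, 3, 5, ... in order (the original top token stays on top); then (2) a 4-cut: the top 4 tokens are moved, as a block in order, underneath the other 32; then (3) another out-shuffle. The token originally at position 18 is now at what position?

31

Track the token from position 18 forward through each operation:
  after op 1 (out-shuffle): 18 → 1
  after op 2 (cut 4): 1 → 33
  after op 3 (out-shuffle): 33 → 31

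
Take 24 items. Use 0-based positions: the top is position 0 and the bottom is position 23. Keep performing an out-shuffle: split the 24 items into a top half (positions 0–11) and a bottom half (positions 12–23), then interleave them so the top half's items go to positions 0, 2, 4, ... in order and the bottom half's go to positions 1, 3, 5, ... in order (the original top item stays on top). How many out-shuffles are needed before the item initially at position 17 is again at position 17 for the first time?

11

Follow position 17 under repeated out-shuffles:
17 → 11 → 22 → 21 → 19 → 15 → 7 → 14 → 5 → 10 → 20 → 17
It first returns after 11 out-shuffles.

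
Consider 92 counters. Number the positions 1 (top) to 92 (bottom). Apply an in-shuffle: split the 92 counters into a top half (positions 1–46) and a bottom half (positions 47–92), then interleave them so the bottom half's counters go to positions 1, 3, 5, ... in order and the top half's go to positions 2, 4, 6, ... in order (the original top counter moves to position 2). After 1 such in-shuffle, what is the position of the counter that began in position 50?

Track the counter's position through each in-shuffle:
50 → 7

7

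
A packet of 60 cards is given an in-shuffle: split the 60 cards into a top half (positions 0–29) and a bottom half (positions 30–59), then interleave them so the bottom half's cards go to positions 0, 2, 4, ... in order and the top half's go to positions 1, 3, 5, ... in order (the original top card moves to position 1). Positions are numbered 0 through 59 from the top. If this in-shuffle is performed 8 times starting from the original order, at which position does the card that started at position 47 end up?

26

Track the card's position through each in-shuffle:
47 → 34 → 8 → 17 → 35 → 10 → 21 → 43 → 26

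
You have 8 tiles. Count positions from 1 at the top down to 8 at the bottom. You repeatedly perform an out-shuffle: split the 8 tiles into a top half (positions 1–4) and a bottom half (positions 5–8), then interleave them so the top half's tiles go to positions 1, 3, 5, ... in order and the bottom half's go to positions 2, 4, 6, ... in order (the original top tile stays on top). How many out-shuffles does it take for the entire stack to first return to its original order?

The out-shuffle permutes the 8 positions with cycle lengths [1, 1, 3, 3].
Every tile is home exactly when every cycle has completed a whole number of laps, i.e. after lcm(1, 3) = 3 out-shuffles.

3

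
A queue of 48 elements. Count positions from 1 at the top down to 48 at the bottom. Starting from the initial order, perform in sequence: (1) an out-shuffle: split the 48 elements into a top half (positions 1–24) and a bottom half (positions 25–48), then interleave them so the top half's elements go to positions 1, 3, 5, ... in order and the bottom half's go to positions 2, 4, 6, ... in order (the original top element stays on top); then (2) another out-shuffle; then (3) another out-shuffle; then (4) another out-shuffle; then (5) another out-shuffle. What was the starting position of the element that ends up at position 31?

Undo the operations in reverse order, starting from position 31:
  undo op 5 (out-shuffle, from top half): 31 ← 16
  undo op 4 (out-shuffle, from bottom half): 16 ← 32
  undo op 3 (out-shuffle, from bottom half): 32 ← 40
  undo op 2 (out-shuffle, from bottom half): 40 ← 44
  undo op 1 (out-shuffle, from bottom half): 44 ← 46
So the element at position 31 came from original position 46.

46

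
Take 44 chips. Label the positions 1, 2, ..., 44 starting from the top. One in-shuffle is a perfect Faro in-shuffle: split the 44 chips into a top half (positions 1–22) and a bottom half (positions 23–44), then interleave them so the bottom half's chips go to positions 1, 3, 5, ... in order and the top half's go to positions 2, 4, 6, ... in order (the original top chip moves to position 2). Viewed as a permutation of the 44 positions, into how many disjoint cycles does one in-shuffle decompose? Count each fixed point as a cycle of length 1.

Trace each unvisited position around until it returns:
(1 2 4 8 16 32 ... len 12) (3 6 12 24) (5 10 20 40 35 25) (7 14 28 11 22 44 ... len 12) (9 18 36 27) (15 30) (21 42 39 33)
7 cycles in total.

7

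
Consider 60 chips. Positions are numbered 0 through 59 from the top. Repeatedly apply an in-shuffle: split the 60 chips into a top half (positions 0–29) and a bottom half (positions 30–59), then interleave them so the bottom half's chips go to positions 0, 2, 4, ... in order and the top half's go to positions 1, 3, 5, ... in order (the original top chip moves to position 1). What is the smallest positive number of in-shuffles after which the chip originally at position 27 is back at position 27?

Follow position 27 under repeated in-shuffles:
27 → 55 → 50 → 40 → 20 → 41 → 22 → 45 → ... → 27 (length 60)
It first returns after 60 in-shuffles.

60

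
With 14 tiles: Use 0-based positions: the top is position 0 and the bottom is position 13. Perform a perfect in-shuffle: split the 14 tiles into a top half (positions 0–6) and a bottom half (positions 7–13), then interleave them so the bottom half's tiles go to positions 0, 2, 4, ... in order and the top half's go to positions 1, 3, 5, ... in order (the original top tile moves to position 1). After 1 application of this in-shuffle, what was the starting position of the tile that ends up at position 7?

Work backwards from position 7, undoing one in-shuffle at a time:
7 ← 3
So the tile now at position 7 started at position 3.

3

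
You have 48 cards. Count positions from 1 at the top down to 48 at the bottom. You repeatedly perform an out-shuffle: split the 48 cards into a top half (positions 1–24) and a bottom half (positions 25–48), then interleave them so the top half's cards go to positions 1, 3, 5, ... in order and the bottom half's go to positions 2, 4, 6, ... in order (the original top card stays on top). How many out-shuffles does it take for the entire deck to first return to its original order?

The out-shuffle permutes the 48 positions with cycle lengths [1, 1, 23, 23].
Every card is home exactly when every cycle has completed a whole number of laps, i.e. after lcm(1, 23) = 23 out-shuffles.

23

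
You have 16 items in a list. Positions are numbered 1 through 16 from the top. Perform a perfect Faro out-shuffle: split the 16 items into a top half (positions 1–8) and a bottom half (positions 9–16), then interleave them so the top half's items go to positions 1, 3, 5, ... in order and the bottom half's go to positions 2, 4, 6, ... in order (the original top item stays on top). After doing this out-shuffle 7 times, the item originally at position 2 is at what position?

Track the item's position through each out-shuffle:
2 → 3 → 5 → 9 → 2 → 3 → 5 → 9

9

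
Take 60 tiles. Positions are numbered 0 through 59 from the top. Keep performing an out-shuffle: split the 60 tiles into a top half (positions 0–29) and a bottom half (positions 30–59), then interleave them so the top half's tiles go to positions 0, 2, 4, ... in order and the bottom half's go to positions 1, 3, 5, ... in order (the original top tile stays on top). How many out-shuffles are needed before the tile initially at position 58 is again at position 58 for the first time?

Follow position 58 under repeated out-shuffles:
58 → 57 → 55 → 51 → 43 → 27 → 54 → 49 → ... → 58 (length 58)
It first returns after 58 out-shuffles.

58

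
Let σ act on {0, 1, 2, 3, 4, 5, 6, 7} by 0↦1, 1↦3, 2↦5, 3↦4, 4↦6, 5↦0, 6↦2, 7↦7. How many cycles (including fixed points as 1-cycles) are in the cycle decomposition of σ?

Cycle decomposition: (0 1 3 4 6 2 5) (7).
2 cycles.

2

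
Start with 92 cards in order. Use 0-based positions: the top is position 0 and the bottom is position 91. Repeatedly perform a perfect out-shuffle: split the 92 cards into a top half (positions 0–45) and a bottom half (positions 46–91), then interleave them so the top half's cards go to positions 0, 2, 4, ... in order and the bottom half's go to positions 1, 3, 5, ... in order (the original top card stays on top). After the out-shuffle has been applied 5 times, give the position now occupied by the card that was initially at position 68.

Track the card's position through each out-shuffle:
68 → 45 → 90 → 89 → 87 → 83

83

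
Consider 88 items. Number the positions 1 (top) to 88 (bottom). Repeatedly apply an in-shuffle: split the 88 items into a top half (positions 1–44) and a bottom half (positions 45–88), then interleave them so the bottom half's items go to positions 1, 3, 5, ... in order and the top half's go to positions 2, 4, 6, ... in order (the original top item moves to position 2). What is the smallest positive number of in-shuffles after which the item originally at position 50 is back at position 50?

Follow position 50 under repeated in-shuffles:
50 → 11 → 22 → 44 → 88 → 87 → 85 → 81 → 73 → 57 → 25 → 50
It first returns after 11 in-shuffles.

11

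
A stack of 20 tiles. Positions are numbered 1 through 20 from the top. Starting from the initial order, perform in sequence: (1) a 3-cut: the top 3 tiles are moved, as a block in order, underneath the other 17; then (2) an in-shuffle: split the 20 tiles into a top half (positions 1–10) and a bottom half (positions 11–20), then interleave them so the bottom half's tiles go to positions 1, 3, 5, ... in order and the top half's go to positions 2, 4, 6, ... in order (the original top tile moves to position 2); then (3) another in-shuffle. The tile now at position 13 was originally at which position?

Undo the operations in reverse order, starting from position 13:
  undo op 3 (in-shuffle, from bottom half): 13 ← 17
  undo op 2 (in-shuffle, from bottom half): 17 ← 19
  undo op 1 (cut 3): 19 ← 2
So the tile at position 13 came from original position 2.

2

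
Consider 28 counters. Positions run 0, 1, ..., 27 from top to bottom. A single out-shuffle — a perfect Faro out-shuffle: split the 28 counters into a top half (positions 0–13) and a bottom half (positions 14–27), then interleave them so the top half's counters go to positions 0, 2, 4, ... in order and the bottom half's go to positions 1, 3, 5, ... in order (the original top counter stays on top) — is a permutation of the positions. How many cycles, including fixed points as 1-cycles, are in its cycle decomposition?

5

Trace each unvisited position around until it returns:
(0) (1 2 4 8 16 5 ... len 18) (3 6 12 24 21 15) (9 18) (27)
5 cycles in total.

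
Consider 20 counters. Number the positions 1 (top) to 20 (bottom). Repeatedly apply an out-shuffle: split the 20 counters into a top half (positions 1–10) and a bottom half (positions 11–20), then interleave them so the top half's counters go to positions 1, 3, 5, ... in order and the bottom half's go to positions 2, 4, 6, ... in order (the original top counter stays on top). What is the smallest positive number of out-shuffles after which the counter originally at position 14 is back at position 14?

Follow position 14 under repeated out-shuffles:
14 → 8 → 15 → 10 → 19 → 18 → 16 → 12 → 4 → 7 → 13 → 6 → 11 → 2 → 3 → 5 → 9 → 17 → 14
It first returns after 18 out-shuffles.

18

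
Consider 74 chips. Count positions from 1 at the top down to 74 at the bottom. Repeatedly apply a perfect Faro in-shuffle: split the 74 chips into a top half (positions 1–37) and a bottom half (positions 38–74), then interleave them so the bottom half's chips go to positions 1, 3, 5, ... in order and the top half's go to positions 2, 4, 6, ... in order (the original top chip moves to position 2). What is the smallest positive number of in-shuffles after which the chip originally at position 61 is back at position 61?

Follow position 61 under repeated in-shuffles:
61 → 47 → 19 → 38 → 1 → 2 → 4 → 8 → 16 → 32 → 64 → 53 → 31 → 62 → 49 → 23 → 46 → 17 → 34 → 68 → 61
It first returns after 20 in-shuffles.

20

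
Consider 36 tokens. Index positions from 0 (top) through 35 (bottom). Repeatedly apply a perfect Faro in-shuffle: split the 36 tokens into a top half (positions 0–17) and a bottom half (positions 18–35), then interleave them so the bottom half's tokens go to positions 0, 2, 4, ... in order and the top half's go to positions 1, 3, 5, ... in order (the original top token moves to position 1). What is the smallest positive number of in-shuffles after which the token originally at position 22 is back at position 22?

Follow position 22 under repeated in-shuffles:
22 → 8 → 17 → 35 → 34 → 32 → 28 → 20 → ... → 22 (length 36)
It first returns after 36 in-shuffles.

36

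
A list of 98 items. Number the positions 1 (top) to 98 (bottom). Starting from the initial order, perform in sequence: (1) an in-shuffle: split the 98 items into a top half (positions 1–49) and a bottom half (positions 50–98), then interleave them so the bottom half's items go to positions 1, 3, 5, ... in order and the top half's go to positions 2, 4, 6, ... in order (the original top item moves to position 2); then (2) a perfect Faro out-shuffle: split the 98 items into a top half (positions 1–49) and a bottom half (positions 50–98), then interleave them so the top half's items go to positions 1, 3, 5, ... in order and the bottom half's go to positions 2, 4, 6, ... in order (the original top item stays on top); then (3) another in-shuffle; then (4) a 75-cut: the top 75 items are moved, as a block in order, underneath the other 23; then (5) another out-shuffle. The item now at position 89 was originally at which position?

Undo the operations in reverse order, starting from position 89:
  undo op 5 (out-shuffle, from top half): 89 ← 45
  undo op 4 (cut 75): 45 ← 22
  undo op 3 (in-shuffle, from top half): 22 ← 11
  undo op 2 (out-shuffle, from top half): 11 ← 6
  undo op 1 (in-shuffle, from top half): 6 ← 3
So the item at position 89 came from original position 3.

3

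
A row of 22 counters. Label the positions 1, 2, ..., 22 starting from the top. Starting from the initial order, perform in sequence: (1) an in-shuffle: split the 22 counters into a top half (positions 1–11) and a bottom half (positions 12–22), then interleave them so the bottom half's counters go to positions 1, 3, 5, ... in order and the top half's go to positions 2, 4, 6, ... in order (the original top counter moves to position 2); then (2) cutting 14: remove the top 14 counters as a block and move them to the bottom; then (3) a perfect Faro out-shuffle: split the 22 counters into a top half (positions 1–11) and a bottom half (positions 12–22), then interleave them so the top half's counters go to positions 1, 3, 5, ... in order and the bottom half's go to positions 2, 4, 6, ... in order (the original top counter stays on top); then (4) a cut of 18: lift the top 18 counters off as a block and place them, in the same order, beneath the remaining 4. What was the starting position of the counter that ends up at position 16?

16

Undo the operations in reverse order, starting from position 16:
  undo op 4 (cut 18): 16 ← 12
  undo op 3 (out-shuffle, from bottom half): 12 ← 17
  undo op 2 (cut 14): 17 ← 9
  undo op 1 (in-shuffle, from bottom half): 9 ← 16
So the counter at position 16 came from original position 16.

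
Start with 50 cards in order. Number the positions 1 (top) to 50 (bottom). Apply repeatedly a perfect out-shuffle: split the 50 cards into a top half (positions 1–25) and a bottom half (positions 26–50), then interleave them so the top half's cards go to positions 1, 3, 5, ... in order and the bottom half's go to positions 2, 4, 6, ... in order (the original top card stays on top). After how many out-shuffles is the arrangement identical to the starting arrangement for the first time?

21

The out-shuffle permutes the 50 positions with cycle lengths [1, 1, 3, 3, 21, 21].
Every card is home exactly when every cycle has completed a whole number of laps, i.e. after lcm(1, 3, 21) = 21 out-shuffles.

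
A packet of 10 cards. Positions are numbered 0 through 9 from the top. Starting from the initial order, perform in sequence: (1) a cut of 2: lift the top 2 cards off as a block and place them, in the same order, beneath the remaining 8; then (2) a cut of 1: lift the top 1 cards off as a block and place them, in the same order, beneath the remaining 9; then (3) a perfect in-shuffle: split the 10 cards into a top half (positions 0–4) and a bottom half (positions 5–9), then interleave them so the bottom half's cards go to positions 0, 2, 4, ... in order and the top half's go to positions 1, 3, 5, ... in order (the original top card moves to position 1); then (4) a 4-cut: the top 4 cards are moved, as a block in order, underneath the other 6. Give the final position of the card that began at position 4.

Track the card from position 4 forward through each operation:
  after op 1 (cut 2): 4 → 2
  after op 2 (cut 1): 2 → 1
  after op 3 (in-shuffle): 1 → 3
  after op 4 (cut 4): 3 → 9

9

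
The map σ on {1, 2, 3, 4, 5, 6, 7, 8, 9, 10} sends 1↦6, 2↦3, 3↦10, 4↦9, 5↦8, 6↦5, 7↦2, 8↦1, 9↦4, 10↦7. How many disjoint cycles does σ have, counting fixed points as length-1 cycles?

Cycle decomposition: (1 6 5 8) (2 3 10 7) (4 9).
3 cycles.

3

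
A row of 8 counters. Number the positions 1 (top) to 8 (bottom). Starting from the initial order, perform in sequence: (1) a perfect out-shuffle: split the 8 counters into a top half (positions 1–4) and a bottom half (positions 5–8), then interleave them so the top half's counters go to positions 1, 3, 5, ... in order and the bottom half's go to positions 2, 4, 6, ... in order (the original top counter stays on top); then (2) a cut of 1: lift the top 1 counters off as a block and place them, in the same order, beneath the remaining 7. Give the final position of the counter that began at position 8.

Track the counter from position 8 forward through each operation:
  after op 1 (out-shuffle): 8 → 8
  after op 2 (cut 1): 8 → 7

7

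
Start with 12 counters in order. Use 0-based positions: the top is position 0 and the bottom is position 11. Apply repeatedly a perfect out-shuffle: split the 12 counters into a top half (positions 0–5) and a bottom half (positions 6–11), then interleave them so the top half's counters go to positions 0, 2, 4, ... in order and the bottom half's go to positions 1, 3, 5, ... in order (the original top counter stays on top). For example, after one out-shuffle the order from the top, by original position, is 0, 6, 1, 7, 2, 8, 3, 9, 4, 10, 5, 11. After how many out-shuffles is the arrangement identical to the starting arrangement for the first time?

The out-shuffle permutes the 12 positions with cycle lengths [1, 1, 10].
Every counter is home exactly when every cycle has completed a whole number of laps, i.e. after lcm(1, 10) = 10 out-shuffles.

10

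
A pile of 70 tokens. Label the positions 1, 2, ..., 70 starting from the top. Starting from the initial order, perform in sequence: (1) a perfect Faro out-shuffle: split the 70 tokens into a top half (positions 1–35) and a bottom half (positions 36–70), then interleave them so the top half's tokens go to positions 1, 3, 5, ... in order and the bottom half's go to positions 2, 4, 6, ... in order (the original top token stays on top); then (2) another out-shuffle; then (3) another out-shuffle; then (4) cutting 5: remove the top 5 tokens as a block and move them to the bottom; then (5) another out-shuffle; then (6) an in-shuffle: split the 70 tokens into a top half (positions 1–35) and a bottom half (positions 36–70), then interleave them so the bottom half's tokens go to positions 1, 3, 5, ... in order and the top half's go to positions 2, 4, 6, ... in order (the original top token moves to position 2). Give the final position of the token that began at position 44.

Track the token from position 44 forward through each operation:
  after op 1 (out-shuffle): 44 → 18
  after op 2 (out-shuffle): 18 → 35
  after op 3 (out-shuffle): 35 → 69
  after op 4 (cut 5): 69 → 64
  after op 5 (out-shuffle): 64 → 58
  after op 6 (in-shuffle): 58 → 45

45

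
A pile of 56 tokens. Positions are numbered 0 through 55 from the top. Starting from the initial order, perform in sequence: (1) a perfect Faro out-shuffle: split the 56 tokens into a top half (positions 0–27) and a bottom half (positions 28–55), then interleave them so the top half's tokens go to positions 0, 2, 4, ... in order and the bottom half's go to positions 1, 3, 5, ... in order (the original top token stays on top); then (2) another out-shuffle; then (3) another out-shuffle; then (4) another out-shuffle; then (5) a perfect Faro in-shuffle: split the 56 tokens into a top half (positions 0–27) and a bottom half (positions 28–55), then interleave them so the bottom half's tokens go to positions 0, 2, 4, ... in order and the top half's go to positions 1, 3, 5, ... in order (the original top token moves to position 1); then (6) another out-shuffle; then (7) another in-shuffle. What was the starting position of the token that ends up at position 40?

Undo the operations in reverse order, starting from position 40:
  undo op 7 (in-shuffle, from bottom half): 40 ← 48
  undo op 6 (out-shuffle, from top half): 48 ← 24
  undo op 5 (in-shuffle, from bottom half): 24 ← 40
  undo op 4 (out-shuffle, from top half): 40 ← 20
  undo op 3 (out-shuffle, from top half): 20 ← 10
  undo op 2 (out-shuffle, from top half): 10 ← 5
  undo op 1 (out-shuffle, from bottom half): 5 ← 30
So the token at position 40 came from original position 30.

30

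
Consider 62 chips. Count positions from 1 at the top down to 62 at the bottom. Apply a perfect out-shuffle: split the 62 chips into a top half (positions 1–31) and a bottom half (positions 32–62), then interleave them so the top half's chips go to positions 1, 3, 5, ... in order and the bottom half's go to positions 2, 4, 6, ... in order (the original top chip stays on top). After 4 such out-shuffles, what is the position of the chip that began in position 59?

Track the chip's position through each out-shuffle:
59 → 56 → 50 → 38 → 14

14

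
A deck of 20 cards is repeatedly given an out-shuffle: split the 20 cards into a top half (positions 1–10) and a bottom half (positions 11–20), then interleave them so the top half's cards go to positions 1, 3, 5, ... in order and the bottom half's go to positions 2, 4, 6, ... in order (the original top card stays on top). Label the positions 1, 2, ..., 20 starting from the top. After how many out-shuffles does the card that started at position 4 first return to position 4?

Follow position 4 under repeated out-shuffles:
4 → 7 → 13 → 6 → 11 → 2 → 3 → 5 → 9 → 17 → 14 → 8 → 15 → 10 → 19 → 18 → 16 → 12 → 4
It first returns after 18 out-shuffles.

18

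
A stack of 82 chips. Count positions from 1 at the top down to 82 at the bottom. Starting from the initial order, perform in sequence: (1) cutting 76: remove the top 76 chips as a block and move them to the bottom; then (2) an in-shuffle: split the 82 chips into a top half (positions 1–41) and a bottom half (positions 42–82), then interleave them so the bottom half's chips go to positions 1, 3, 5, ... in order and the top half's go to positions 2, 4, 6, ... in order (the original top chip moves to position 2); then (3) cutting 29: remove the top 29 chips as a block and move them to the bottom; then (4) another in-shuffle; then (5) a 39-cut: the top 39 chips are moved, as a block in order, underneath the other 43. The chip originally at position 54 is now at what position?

Track the chip from position 54 forward through each operation:
  after op 1 (cut 76): 54 → 60
  after op 2 (in-shuffle): 60 → 37
  after op 3 (cut 29): 37 → 8
  after op 4 (in-shuffle): 8 → 16
  after op 5 (cut 39): 16 → 59

59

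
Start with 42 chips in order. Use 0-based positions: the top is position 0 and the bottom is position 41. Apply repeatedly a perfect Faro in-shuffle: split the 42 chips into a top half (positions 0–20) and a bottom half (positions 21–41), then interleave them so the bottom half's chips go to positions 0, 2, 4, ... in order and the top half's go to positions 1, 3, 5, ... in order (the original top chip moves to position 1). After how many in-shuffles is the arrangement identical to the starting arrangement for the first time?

The in-shuffle permutes the 42 positions with cycle lengths [14, 14, 14].
Every chip is home exactly when every cycle has completed a whole number of laps, i.e. after lcm(14) = 14 in-shuffles.

14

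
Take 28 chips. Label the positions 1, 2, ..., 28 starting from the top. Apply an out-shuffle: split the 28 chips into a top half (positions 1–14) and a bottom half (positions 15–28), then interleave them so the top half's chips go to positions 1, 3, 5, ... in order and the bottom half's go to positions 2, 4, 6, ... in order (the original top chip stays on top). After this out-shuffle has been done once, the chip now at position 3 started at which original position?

Work backwards from position 3, undoing one out-shuffle at a time:
3 ← 2
So the chip now at position 3 started at position 2.

2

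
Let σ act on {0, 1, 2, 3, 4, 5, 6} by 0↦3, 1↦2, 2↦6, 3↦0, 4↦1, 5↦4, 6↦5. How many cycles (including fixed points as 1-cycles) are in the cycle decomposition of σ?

2

Cycle decomposition: (0 3) (1 2 6 5 4).
2 cycles.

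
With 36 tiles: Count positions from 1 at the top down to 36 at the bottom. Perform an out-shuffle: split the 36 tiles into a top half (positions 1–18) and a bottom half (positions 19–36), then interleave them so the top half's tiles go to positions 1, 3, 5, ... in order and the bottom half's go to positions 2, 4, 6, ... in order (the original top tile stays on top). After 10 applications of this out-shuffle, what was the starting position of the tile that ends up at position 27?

Work backwards from position 27, undoing one out-shuffle at a time:
27 ← 14 ← 25 ← 13 ← 7 ← 4 ← 20 ← 28 ← 32 ← 34 ← 35
So the tile now at position 27 started at position 35.

35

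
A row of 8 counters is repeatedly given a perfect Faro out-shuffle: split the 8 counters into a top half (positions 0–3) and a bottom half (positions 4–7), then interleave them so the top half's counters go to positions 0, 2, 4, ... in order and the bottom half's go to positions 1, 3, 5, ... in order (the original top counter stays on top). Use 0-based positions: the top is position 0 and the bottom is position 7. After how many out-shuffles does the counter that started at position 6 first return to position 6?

Follow position 6 under repeated out-shuffles:
6 → 5 → 3 → 6
It first returns after 3 out-shuffles.

3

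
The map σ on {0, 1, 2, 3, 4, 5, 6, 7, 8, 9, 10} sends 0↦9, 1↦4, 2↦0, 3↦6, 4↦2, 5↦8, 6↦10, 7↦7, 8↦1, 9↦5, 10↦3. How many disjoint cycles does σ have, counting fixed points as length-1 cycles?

Cycle decomposition: (0 9 5 8 1 4 2) (3 6 10) (7).
3 cycles.

3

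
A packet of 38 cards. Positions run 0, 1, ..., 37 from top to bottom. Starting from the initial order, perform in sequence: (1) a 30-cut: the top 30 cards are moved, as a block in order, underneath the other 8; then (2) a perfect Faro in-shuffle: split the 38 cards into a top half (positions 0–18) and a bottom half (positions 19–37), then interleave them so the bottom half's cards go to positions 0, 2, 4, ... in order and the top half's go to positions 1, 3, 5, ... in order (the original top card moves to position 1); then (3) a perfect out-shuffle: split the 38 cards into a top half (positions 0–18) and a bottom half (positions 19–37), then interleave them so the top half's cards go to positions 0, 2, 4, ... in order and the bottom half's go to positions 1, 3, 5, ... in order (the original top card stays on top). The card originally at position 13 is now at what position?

Track the card from position 13 forward through each operation:
  after op 1 (cut 30): 13 → 21
  after op 2 (in-shuffle): 21 → 4
  after op 3 (out-shuffle): 4 → 8

8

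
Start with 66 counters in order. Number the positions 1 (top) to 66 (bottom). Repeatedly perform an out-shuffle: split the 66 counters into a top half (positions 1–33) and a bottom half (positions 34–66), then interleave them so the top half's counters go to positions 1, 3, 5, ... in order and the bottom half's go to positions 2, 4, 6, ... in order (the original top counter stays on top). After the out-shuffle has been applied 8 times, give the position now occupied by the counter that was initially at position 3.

Track the counter's position through each out-shuffle:
3 → 5 → 9 → 17 → 33 → 65 → 64 → 62 → 58

58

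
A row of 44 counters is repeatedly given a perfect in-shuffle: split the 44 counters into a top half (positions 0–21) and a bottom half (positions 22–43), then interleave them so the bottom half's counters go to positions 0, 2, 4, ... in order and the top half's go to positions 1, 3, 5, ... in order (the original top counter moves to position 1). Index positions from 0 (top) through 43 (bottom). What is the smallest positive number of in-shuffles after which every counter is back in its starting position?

12

The in-shuffle permutes the 44 positions with cycle lengths [2, 4, 4, 4, 6, 12, 12].
Every counter is home exactly when every cycle has completed a whole number of laps, i.e. after lcm(2, 4, 6, 12) = 12 in-shuffles.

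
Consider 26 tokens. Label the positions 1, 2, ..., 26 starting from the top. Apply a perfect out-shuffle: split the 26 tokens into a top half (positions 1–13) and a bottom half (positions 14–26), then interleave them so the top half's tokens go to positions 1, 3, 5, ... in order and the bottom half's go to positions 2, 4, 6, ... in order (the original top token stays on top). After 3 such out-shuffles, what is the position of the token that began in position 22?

Track the token's position through each out-shuffle:
22 → 18 → 10 → 19

19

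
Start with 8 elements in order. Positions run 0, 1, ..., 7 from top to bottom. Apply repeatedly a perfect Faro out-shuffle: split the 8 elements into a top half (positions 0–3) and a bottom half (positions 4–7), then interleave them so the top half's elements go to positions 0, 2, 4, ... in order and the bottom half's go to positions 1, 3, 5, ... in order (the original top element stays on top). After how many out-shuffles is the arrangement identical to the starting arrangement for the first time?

The out-shuffle permutes the 8 positions with cycle lengths [1, 1, 3, 3].
Every element is home exactly when every cycle has completed a whole number of laps, i.e. after lcm(1, 3) = 3 out-shuffles.

3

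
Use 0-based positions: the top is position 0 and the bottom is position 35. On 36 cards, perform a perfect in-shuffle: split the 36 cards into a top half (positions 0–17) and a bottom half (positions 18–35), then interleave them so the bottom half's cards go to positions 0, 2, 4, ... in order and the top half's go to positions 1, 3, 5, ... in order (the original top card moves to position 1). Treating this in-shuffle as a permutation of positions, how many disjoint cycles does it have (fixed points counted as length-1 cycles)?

Trace each unvisited position around until it returns:
(0 1 3 7 15 31 ... len 36)
1 cycle in total.

1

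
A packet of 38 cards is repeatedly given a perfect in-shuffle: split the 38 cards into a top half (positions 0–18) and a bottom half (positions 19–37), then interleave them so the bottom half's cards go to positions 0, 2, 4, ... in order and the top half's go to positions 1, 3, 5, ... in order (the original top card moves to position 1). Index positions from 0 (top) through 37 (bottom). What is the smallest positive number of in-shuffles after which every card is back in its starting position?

The in-shuffle permutes the 38 positions with cycle lengths [2, 12, 12, 12].
Every card is home exactly when every cycle has completed a whole number of laps, i.e. after lcm(2, 12) = 12 in-shuffles.

12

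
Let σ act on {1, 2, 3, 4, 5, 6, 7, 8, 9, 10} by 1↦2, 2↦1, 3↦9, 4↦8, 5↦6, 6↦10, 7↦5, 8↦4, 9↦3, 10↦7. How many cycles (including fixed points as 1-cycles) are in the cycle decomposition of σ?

Cycle decomposition: (1 2) (3 9) (4 8) (5 6 10 7).
4 cycles.

4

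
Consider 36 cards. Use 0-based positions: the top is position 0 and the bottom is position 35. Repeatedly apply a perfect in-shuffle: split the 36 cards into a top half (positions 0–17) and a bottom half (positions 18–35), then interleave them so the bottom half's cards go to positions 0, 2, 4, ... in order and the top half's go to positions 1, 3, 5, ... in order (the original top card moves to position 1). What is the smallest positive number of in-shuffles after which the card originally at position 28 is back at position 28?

36

Follow position 28 under repeated in-shuffles:
28 → 20 → 4 → 9 → 19 → 2 → 5 → 11 → ... → 28 (length 36)
It first returns after 36 in-shuffles.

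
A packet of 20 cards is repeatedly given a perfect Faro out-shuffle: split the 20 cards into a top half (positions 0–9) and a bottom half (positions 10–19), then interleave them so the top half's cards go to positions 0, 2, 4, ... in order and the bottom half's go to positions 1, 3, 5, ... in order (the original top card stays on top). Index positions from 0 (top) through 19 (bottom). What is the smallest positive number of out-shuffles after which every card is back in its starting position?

The out-shuffle permutes the 20 positions with cycle lengths [1, 1, 18].
Every card is home exactly when every cycle has completed a whole number of laps, i.e. after lcm(1, 18) = 18 out-shuffles.

18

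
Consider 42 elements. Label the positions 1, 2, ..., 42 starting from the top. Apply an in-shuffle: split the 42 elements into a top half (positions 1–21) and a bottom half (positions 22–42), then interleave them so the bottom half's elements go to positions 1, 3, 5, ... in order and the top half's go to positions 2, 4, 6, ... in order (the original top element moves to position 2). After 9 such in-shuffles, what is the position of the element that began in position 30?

9

Track the element's position through each in-shuffle:
30 → 17 → 34 → 25 → 7 → 14 → 28 → 13 → 26 → 9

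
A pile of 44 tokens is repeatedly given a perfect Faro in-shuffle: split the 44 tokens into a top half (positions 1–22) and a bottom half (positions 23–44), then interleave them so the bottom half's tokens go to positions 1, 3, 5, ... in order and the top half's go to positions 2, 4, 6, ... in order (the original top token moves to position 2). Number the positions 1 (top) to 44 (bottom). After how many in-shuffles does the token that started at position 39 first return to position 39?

Follow position 39 under repeated in-shuffles:
39 → 33 → 21 → 42 → 39
It first returns after 4 in-shuffles.

4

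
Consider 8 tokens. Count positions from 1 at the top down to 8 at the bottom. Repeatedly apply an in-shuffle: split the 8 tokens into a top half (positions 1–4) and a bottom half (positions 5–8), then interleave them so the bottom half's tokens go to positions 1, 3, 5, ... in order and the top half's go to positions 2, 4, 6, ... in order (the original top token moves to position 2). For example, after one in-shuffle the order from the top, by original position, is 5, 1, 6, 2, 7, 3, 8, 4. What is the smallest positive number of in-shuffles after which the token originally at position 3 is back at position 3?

2

Follow position 3 under repeated in-shuffles:
3 → 6 → 3
It first returns after 2 in-shuffles.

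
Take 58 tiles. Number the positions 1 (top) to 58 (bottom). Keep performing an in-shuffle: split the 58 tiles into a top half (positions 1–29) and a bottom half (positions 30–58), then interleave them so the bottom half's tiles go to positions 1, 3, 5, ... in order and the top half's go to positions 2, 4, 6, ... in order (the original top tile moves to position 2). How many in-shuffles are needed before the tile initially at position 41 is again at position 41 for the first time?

58

Follow position 41 under repeated in-shuffles:
41 → 23 → 46 → 33 → 7 → 14 → 28 → 56 → ... → 41 (length 58)
It first returns after 58 in-shuffles.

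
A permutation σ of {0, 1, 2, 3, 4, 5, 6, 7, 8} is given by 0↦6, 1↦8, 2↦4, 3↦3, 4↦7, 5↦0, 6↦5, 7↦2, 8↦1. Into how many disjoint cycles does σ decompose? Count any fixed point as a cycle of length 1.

Cycle decomposition: (0 6 5) (1 8) (2 4 7) (3).
4 cycles.

4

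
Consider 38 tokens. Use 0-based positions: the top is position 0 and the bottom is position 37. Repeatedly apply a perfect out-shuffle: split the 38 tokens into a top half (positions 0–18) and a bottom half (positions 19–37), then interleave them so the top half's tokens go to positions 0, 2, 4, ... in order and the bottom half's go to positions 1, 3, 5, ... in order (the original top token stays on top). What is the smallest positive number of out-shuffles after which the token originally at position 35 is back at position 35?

Follow position 35 under repeated out-shuffles:
35 → 33 → 29 → 21 → 5 → 10 → 20 → 3 → ... → 35 (length 36)
It first returns after 36 out-shuffles.

36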